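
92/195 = 92/195= 0.47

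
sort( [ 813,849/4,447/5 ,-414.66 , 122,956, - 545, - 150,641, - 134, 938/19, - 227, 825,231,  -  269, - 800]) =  [ - 800, - 545, - 414.66,-269, - 227,- 150, - 134  ,  938/19, 447/5 , 122, 849/4,231,641,813 , 825,956 ]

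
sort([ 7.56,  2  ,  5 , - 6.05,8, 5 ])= [-6.05,  2,5, 5,7.56, 8]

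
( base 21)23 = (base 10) 45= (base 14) 33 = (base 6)113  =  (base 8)55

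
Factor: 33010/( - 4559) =- 2^1 *5^1*47^( - 1 )*97^( - 1)*3301^1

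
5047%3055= 1992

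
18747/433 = 43 + 128/433= 43.30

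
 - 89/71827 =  - 89/71827 = - 0.00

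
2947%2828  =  119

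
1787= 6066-4279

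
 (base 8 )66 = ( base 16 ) 36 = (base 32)1M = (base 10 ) 54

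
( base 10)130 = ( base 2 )10000010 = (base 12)AA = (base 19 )6g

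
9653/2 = 9653/2  =  4826.50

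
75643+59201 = 134844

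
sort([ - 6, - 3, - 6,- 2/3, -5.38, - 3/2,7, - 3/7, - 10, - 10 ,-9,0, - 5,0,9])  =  [-10,  -  10, - 9,  -  6, - 6,-5.38,-5,-3, - 3/2, - 2/3,  -  3/7,0,0, 7, 9]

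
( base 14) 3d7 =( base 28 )rl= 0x309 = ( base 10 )777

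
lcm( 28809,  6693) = 662607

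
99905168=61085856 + 38819312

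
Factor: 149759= 149759^1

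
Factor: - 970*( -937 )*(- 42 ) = -2^2*3^1*5^1 * 7^1*97^1 * 937^1=-38173380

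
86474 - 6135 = 80339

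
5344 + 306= 5650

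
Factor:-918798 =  - 2^1*3^1*153133^1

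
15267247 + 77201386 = 92468633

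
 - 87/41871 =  - 29/13957 = - 0.00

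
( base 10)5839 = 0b1011011001111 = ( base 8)13317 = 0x16cf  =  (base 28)7cf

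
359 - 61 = 298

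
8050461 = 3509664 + 4540797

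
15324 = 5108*3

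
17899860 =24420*733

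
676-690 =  - 14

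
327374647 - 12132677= 315241970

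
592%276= 40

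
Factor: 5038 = 2^1*11^1*229^1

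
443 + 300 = 743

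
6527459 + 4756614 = 11284073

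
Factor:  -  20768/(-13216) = 7^ ( - 1 )*11^1 = 11/7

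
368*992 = 365056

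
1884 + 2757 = 4641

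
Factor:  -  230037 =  - 3^1*76679^1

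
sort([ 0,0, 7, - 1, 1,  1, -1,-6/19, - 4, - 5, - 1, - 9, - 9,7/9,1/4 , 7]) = [ - 9, - 9, - 5,-4, - 1, - 1, - 1, - 6/19,0, 0,1/4, 7/9, 1,1,7, 7 ] 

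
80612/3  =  26870 + 2/3 = 26870.67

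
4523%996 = 539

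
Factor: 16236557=2039^1*7963^1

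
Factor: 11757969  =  3^2 * 167^1*7823^1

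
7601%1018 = 475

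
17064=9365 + 7699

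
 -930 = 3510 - 4440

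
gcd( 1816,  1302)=2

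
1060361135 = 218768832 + 841592303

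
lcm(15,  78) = 390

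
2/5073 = 2/5073= 0.00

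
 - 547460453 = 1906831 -549367284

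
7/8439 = 7/8439 = 0.00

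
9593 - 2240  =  7353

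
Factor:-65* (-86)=5590=2^1 * 5^1  *  13^1 * 43^1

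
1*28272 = 28272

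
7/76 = 7/76 = 0.09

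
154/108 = 77/54= 1.43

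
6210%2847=516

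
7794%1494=324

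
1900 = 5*380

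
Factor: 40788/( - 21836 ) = -99/53 = - 3^2 * 11^1 * 53^( - 1 )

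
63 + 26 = 89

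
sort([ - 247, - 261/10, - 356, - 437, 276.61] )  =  [ - 437, - 356 , - 247,-261/10, 276.61 ] 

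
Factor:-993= - 3^1*331^1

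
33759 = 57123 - 23364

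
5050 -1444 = 3606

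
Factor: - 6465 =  - 3^1*5^1*431^1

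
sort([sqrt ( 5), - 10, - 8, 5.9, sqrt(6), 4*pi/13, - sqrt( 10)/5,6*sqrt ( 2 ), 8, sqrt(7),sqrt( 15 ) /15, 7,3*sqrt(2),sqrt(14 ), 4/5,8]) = [ - 10, - 8, - sqrt( 10 )/5,sqrt( 15)/15, 4/5 , 4*pi/13,sqrt(5 ), sqrt(6), sqrt(7), sqrt( 14 ),3*sqrt( 2), 5.9,7,8,8,  6*sqrt( 2)]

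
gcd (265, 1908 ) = 53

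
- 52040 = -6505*8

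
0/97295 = 0 = 0.00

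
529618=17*31154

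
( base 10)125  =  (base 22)5F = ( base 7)236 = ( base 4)1331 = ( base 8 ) 175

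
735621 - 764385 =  - 28764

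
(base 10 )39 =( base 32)17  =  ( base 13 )30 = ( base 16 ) 27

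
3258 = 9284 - 6026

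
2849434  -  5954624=  -  3105190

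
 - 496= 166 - 662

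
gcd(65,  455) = 65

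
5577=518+5059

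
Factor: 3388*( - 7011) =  - 23753268 = - 2^2*3^2*7^1*11^2*19^1 * 41^1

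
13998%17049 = 13998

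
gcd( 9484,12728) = 4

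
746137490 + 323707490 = 1069844980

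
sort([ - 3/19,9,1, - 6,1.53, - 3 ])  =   [ - 6 , - 3, - 3/19,  1,  1.53,  9 ] 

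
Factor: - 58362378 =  - 2^1 *3^1 * 97^1*100279^1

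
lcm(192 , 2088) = 16704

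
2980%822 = 514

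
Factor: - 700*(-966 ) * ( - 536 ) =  - 2^6*3^1*5^2 *7^2*23^1*67^1   =  - 362443200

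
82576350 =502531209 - 419954859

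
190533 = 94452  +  96081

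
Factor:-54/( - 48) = 2^( - 3)*3^2 =9/8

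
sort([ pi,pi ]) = [ pi, pi ]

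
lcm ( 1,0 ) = 0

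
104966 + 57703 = 162669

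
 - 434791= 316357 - 751148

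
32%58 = 32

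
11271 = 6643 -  - 4628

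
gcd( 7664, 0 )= 7664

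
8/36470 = 4/18235=0.00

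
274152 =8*34269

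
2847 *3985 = 11345295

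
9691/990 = 9+71/90 = 9.79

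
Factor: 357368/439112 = 11^1*31^1*419^(-1) = 341/419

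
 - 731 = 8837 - 9568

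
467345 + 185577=652922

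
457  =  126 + 331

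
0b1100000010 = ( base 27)11e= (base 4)30002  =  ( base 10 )770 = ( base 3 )1001112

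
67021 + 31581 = 98602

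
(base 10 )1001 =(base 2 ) 1111101001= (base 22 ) 21B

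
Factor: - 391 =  - 17^1*23^1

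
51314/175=293 + 39/175 = 293.22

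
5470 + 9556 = 15026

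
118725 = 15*7915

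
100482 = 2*50241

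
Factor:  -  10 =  - 2^1*5^1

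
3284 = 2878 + 406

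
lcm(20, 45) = 180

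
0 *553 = 0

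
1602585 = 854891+747694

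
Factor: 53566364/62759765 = 2^2*5^(-1)*29^1* 163^1*797^( - 1 )*2833^1*15749^(-1 ) 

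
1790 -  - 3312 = 5102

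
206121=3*68707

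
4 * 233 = 932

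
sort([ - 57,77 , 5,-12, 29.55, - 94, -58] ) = [ - 94,-58, - 57, - 12,5,29.55,77]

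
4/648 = 1/162= 0.01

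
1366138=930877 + 435261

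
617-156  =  461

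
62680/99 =633 + 13/99 = 633.13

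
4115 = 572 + 3543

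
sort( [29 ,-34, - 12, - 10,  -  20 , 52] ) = [- 34, -20,-12 ,  -  10 , 29,52]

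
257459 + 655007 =912466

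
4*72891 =291564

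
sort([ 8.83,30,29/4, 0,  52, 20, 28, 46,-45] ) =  [ - 45, 0,29/4, 8.83,20 , 28,30, 46,52]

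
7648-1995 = 5653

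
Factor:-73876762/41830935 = -2^1  *  3^(  -  1 ) * 5^(  -  1)*31^( - 1)*47^1 * 89959^( - 1 )*785923^1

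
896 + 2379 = 3275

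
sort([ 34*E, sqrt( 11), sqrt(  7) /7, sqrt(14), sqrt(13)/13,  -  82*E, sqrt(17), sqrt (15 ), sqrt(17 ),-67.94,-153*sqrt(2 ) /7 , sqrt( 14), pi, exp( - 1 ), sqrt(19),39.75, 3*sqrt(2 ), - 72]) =[ - 82*E,-72,-67.94,-153*sqrt(2)/7, sqrt(13)/13, exp( - 1),  sqrt( 7) /7, pi, sqrt(11), sqrt( 14 ), sqrt( 14 ), sqrt ( 15), sqrt( 17), sqrt( 17), 3*sqrt( 2),sqrt(19 ),  39.75,34*E ]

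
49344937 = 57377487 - 8032550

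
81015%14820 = 6915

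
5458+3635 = 9093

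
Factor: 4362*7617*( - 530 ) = -2^2*3^2*5^1*53^1*727^1 * 2539^1  =  - 17609437620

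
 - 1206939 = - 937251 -269688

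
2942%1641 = 1301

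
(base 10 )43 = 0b101011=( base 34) 19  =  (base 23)1K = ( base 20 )23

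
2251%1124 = 3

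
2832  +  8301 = 11133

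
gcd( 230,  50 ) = 10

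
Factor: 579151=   131^1*4421^1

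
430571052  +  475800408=906371460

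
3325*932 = 3098900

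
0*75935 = 0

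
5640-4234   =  1406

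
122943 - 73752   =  49191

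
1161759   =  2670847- 1509088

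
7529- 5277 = 2252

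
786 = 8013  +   - 7227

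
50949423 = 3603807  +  47345616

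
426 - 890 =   -  464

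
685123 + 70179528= 70864651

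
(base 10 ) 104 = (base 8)150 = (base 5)404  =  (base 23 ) 4c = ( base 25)44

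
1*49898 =49898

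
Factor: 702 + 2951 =13^1*281^1 = 3653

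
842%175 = 142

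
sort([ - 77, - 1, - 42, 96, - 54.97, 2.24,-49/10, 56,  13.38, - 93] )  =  [- 93 , - 77,-54.97 , - 42, - 49/10, - 1, 2.24, 13.38, 56, 96]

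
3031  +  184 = 3215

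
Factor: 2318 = 2^1 * 19^1*61^1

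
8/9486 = 4/4743 = 0.00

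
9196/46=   4598/23 = 199.91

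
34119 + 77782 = 111901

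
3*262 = 786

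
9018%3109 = 2800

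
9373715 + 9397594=18771309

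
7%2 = 1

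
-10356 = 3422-13778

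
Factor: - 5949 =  -3^2*661^1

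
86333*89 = 7683637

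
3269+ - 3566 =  - 297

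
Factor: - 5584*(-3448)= 19253632= 2^7*349^1* 431^1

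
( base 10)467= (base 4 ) 13103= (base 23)k7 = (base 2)111010011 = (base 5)3332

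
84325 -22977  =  61348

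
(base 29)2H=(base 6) 203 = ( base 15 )50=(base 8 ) 113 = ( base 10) 75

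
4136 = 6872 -2736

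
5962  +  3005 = 8967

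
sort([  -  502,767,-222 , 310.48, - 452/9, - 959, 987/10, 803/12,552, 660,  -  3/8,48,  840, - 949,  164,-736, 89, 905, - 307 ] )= [ - 959,- 949,-736,- 502 ,-307, - 222,-452/9,-3/8,48, 803/12, 89,  987/10,  164, 310.48, 552,660,767 , 840, 905]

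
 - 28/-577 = 28/577 = 0.05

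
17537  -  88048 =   -  70511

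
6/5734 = 3/2867 = 0.00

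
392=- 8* (- 49 ) 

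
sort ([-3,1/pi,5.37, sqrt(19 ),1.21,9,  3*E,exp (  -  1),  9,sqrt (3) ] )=[-3,1/pi,exp(-1),1.21,sqrt( 3),sqrt( 19),5.37 , 3*E,9,9] 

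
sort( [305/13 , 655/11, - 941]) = [ - 941, 305/13,655/11 ]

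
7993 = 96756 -88763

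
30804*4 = 123216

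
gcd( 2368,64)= 64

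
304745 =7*43535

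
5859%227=184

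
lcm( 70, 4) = 140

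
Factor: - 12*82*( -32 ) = 2^8*3^1 * 41^1   =  31488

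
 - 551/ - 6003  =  19/207 = 0.09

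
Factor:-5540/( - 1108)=5^1 = 5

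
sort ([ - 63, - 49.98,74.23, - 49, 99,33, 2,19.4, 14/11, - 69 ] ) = [ - 69,  -  63, - 49.98, - 49,14/11, 2, 19.4, 33, 74.23, 99 ]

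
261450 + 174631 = 436081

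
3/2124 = 1/708  =  0.00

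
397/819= 397/819 = 0.48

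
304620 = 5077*60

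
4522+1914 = 6436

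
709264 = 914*776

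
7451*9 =67059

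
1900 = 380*5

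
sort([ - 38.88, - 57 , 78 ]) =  [-57, - 38.88 , 78]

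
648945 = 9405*69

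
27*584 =15768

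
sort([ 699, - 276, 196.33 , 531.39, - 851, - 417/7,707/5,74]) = [-851 , - 276, -417/7,74 , 707/5, 196.33, 531.39  ,  699]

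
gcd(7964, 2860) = 44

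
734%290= 154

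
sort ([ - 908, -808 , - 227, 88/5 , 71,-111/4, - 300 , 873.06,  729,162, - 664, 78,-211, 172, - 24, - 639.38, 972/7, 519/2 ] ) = [ - 908, - 808, - 664, - 639.38,-300, - 227, - 211, - 111/4 , - 24, 88/5,71, 78,972/7,162,172,519/2 , 729,873.06]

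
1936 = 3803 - 1867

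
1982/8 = 247+3/4 = 247.75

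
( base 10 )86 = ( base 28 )32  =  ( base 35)2g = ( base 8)126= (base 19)4A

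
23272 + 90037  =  113309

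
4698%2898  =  1800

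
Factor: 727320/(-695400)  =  -5^( - 1 )*11^1 * 29^1*61^ ( - 1) = - 319/305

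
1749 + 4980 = 6729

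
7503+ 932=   8435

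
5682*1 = 5682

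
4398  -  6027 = -1629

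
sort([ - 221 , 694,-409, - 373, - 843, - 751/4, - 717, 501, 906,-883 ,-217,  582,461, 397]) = [  -  883 ,-843, - 717, -409, - 373, - 221 ,-217,-751/4,  397 , 461,  501,582,694,906 ] 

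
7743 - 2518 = 5225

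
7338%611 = 6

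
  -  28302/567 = -50 + 16/189 = -49.92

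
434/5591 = 434/5591 = 0.08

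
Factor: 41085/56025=11/15 = 3^(-1 )*5^(-1 ) * 11^1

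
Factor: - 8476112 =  - 2^4*107^1*4951^1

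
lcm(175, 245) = 1225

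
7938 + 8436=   16374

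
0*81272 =0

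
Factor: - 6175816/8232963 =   -  2^3*3^(  -  1)*331^( - 1)*743^1*1039^1*8291^ ( - 1) 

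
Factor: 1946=2^1*7^1 * 139^1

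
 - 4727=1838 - 6565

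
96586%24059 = 350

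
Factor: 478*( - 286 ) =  -2^2* 11^1*13^1*239^1 = -136708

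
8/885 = 8/885 = 0.01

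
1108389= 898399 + 209990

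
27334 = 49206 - 21872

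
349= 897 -548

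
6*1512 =9072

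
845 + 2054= 2899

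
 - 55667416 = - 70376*791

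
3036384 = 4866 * 624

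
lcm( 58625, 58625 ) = 58625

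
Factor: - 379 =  -379^1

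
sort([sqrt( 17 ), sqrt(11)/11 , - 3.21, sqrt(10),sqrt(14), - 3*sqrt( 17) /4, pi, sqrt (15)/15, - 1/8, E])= [-3.21, - 3*sqrt(17 )/4, - 1/8 , sqrt(15)/15, sqrt( 11)/11, E, pi, sqrt(10) , sqrt ( 14 ), sqrt(17) ] 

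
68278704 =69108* 988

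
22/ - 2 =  - 11 + 0/1 = - 11.00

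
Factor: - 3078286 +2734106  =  -2^2*5^1*17209^1 = -344180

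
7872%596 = 124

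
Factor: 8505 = 3^5*5^1*7^1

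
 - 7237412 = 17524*( -413 ) 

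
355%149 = 57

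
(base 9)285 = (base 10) 239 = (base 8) 357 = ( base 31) 7M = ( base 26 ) 95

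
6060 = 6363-303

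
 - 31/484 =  - 31/484 = - 0.06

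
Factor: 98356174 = 2^1 * 7^1* 557^1*12613^1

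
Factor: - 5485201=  - 23^2*10369^1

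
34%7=6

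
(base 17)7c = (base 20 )6b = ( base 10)131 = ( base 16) 83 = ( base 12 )ab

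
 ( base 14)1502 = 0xE8E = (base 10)3726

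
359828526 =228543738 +131284788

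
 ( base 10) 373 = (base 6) 1421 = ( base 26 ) E9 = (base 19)10c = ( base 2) 101110101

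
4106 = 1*4106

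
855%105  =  15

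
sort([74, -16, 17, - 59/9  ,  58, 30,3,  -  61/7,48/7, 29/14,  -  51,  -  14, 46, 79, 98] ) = [  -  51,  -  16,-14 ,-61/7, - 59/9, 29/14, 3, 48/7, 17,30,  46, 58,74, 79, 98 ] 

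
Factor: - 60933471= - 3^1*131^1 * 155047^1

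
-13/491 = -13/491 = - 0.03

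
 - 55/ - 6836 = 55/6836=0.01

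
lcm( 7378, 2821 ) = 95914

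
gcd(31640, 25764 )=452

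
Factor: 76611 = 3^1*25537^1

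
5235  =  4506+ 729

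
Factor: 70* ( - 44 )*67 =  - 2^3*5^1*7^1*11^1*67^1 = - 206360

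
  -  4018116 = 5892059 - 9910175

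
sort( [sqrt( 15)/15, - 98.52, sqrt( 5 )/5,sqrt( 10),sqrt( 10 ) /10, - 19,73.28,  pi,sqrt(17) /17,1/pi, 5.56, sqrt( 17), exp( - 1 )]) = [ - 98.52, - 19, sqrt( 17 ) /17, sqrt(15 ) /15, sqrt(10 )/10, 1/pi,exp( - 1 ), sqrt( 5 ) /5, pi,sqrt( 10), sqrt( 17), 5.56, 73.28] 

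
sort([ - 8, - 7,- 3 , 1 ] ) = [ - 8,-7, - 3,1] 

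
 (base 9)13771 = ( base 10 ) 9379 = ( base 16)24A3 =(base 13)4366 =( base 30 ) ACJ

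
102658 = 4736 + 97922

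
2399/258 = 2399/258 = 9.30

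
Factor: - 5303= - 5303^1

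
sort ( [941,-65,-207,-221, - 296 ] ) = [ - 296, - 221,-207, - 65,  941 ]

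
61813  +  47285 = 109098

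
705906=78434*9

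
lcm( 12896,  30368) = 941408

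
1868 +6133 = 8001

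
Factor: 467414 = 2^1*103^1*2269^1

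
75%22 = 9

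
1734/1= 1734  =  1734.00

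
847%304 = 239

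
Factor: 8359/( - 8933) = -13^1 * 643^1*8933^ ( - 1 ) 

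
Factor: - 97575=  - 3^1*5^2*1301^1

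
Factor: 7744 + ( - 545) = 7199 = 23^1*313^1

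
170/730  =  17/73= 0.23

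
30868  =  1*30868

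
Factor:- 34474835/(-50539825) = 6894967/10107965 = 5^( - 1 )*7^( - 2)*19^1*101^1*3593^1*41257^( - 1 )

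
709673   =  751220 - 41547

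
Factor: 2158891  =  7^2*44059^1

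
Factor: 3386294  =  2^1*19^1*89113^1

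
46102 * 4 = 184408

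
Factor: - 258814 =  - 2^1*151^1*857^1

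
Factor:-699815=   -5^1*67^1*2089^1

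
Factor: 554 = 2^1*277^1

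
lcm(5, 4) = 20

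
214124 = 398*538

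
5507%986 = 577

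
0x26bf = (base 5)304134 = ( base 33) 93j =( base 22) KAJ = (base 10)9919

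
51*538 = 27438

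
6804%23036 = 6804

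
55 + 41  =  96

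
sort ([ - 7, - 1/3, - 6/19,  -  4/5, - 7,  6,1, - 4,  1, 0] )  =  [ - 7,-7, - 4, - 4/5, - 1/3, - 6/19 , 0, 1  ,  1,6] 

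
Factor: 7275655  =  5^1*41^1*35491^1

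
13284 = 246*54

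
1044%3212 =1044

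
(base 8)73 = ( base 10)59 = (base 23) 2d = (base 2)111011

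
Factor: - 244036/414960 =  - 2^(-2) * 3^ (  -  1)*5^ (  -  1) * 7^( - 1)*13^1*19^1  =  - 247/420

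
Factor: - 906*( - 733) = 2^1*3^1*151^1*733^1 = 664098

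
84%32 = 20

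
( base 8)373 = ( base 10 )251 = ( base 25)a1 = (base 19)d4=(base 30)8b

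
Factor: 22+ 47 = 69= 3^1*23^1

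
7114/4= 3557/2 = 1778.50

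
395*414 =163530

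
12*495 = 5940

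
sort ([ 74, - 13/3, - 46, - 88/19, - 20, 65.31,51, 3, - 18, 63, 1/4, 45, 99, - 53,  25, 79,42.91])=[ - 53, - 46  , - 20, - 18, - 88/19, - 13/3,1/4,3,25,42.91,  45 , 51,63,65.31,74,79, 99 ]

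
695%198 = 101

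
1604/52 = 401/13=30.85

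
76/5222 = 38/2611 = 0.01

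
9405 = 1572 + 7833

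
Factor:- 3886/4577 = -2^1 * 23^(- 1 ) * 29^1*67^1*199^(  -  1 ) 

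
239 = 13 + 226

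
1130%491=148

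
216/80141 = 216/80141 = 0.00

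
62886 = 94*669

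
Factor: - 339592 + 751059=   7^1*43^1*1367^1=411467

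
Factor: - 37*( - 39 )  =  1443 = 3^1*13^1*37^1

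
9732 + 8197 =17929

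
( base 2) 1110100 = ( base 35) 3B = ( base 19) 62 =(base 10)116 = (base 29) 40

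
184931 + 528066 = 712997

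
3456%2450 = 1006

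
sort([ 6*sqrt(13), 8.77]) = [ 8.77, 6*sqrt( 13) ]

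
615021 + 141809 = 756830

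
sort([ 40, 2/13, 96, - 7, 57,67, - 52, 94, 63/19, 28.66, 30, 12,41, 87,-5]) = [-52,-7, - 5,2/13,63/19, 12,28.66,30, 40, 41,57, 67, 87, 94, 96 ] 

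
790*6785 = 5360150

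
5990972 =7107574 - 1116602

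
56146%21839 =12468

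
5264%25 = 14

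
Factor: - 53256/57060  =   -14/15 = -2^1*3^(  -  1 )*5^ ( -1)*7^1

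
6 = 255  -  249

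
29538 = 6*4923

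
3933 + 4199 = 8132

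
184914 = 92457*2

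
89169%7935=1884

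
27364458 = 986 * 27753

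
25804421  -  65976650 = -40172229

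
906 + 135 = 1041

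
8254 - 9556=-1302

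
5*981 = 4905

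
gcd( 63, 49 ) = 7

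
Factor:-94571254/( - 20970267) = 2^1*3^( - 1)*269^1*359^( - 1)* 19471^( - 1)*175783^1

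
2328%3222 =2328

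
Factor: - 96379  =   - 31^1*3109^1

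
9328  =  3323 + 6005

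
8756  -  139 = 8617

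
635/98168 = 635/98168 = 0.01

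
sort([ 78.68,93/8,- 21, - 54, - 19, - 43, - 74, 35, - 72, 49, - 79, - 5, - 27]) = [ - 79, - 74,-72, - 54,  -  43, - 27, - 21,-19 , - 5,  93/8 , 35,49 , 78.68 ] 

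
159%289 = 159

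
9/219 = 3/73 = 0.04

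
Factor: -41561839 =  - 11^1* 103^1*36683^1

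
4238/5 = 847 + 3/5 = 847.60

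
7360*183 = 1346880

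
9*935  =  8415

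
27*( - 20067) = - 541809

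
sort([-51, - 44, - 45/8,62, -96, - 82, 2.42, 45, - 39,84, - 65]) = [ - 96, - 82, -65, - 51, - 44, - 39, - 45/8,2.42,45, 62, 84]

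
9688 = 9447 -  - 241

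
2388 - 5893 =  - 3505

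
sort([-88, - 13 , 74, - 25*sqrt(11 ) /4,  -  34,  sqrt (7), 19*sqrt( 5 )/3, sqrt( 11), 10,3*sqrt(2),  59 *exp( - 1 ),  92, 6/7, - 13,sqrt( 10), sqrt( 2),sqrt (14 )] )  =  [  -  88, - 34,  -  25*sqrt( 11)/4, -13,- 13,6/7, sqrt( 2 ),sqrt ( 7), sqrt( 10),sqrt (11), sqrt(14),3 * sqrt( 2), 10, 19*sqrt( 5 ) /3, 59 * exp( - 1),  74,92 ]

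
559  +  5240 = 5799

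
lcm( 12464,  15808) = 648128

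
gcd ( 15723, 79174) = 1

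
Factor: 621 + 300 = 921 = 3^1* 307^1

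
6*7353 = 44118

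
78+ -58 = 20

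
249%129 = 120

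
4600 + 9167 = 13767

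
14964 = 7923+7041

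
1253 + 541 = 1794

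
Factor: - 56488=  - 2^3 * 23^1* 307^1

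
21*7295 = 153195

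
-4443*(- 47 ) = 208821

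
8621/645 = 8621/645 =13.37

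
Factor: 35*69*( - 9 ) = - 21735  =  - 3^3 * 5^1*7^1 * 23^1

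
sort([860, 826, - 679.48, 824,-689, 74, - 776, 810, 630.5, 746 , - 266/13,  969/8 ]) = [ - 776,-689,-679.48,-266/13,  74, 969/8,630.5,746, 810,824, 826, 860]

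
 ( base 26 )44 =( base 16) 6C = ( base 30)3I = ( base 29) 3L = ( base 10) 108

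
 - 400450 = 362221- 762671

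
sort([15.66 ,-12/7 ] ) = [  -  12/7,15.66 ] 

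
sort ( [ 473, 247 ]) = [ 247,473] 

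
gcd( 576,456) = 24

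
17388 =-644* (-27)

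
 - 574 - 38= - 612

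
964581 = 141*6841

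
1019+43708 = 44727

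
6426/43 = 149+ 19/43=   149.44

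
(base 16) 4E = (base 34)2a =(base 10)78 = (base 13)60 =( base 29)2k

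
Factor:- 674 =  - 2^1 * 337^1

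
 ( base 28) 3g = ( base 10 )100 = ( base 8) 144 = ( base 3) 10201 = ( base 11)91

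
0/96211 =0 = 0.00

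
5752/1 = 5752 = 5752.00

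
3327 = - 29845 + 33172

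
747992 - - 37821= 785813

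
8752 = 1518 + 7234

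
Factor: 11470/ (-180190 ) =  - 31^1*487^( - 1 ) = - 31/487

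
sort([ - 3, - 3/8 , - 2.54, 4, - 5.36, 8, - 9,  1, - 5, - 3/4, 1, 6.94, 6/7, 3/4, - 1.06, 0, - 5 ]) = [ - 9, -5.36,-5, - 5,-3, - 2.54, - 1.06, - 3/4,- 3/8, 0,  3/4, 6/7,  1, 1,4, 6.94,8] 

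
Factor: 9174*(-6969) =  - 2^1*3^2*11^1*23^1*101^1*139^1 = -63933606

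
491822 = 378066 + 113756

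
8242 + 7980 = 16222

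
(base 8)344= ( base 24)9C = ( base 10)228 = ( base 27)8C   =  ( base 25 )93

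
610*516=314760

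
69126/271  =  69126/271 = 255.08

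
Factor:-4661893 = -17^1 *23^1 *11923^1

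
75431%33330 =8771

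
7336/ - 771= - 10 + 374/771 = - 9.51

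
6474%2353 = 1768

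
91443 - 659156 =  - 567713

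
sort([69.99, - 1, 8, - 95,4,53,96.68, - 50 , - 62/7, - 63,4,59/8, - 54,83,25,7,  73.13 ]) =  [ - 95, - 63, - 54, - 50, - 62/7,-1,  4, 4, 7, 59/8 , 8, 25  ,  53,  69.99,  73.13,83, 96.68]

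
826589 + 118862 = 945451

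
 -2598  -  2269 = -4867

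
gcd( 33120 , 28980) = 4140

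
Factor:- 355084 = - 2^2*88771^1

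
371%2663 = 371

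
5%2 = 1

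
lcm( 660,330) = 660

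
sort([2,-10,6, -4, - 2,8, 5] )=[-10, - 4, - 2, 2,5,6, 8]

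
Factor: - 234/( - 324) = 2^( - 1)*3^(-2)*13^1 = 13/18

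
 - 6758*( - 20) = 135160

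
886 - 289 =597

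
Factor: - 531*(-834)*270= 119570580 = 2^2*3^6*  5^1*59^1*139^1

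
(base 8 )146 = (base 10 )102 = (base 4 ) 1212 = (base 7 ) 204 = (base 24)46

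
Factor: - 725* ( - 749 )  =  5^2*7^1*29^1*107^1  =  543025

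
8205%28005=8205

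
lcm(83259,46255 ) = 416295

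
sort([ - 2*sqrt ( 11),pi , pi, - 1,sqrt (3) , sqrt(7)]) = [ - 2 * sqrt( 11) , - 1 , sqrt( 3 ),sqrt(7 ),pi,pi ]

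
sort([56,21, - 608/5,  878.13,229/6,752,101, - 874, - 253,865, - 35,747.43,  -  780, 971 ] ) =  [ -874, - 780, - 253, - 608/5, -35, 21,  229/6,56,101,747.43, 752,865,878.13 , 971 ]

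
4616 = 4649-33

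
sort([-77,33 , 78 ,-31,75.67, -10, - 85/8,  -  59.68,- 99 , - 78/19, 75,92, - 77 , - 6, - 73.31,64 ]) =[ - 99, - 77, - 77, - 73.31 , - 59.68, - 31, - 85/8, - 10, - 6, - 78/19,33, 64 , 75, 75.67,78,  92]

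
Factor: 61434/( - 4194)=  - 3413/233=- 233^ ( - 1 )*3413^1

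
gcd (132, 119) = 1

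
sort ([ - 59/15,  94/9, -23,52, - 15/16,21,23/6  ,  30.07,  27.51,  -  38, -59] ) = [-59 , - 38, - 23, -59/15, - 15/16,23/6,  94/9,21, 27.51,30.07, 52 ] 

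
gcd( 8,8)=8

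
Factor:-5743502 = -2^1 *811^1*3541^1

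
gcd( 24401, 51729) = 1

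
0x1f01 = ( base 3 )101212222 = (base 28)A3D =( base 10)7937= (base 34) 6TF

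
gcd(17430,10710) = 210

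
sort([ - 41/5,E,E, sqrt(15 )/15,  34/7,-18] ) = [ - 18,-41/5 , sqrt( 15) /15 , E,E, 34/7]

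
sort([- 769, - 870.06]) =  [ - 870.06,-769 ]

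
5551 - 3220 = 2331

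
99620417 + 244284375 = 343904792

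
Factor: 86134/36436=43067/18218 =2^( - 1)*9109^(  -  1)*43067^1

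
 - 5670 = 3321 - 8991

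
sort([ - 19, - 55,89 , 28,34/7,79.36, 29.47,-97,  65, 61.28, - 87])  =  [ - 97, - 87, - 55,  -  19,34/7, 28,  29.47,61.28, 65, 79.36, 89 ] 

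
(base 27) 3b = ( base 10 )92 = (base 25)3H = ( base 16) 5c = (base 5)332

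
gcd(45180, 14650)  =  10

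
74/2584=37/1292 =0.03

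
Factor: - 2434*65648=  - 2^5*11^1 *373^1*1217^1 = -159787232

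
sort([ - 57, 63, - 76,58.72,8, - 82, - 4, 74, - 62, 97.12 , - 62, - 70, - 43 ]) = [ -82, - 76, - 70, - 62, - 62, - 57, - 43,-4,8,58.72, 63, 74, 97.12 ] 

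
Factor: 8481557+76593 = 8558150 = 2^1 * 5^2 * 171163^1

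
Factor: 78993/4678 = 2^( - 1)*3^2*67^1*131^1*2339^( - 1)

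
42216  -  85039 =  -42823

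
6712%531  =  340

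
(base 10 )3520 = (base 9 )4741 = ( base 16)dc0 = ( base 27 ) 4ma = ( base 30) 3RA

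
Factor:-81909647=- 23^1 * 71^1 *50159^1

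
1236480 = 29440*42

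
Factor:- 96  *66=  - 6336= - 2^6*3^2*11^1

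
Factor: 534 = 2^1 *3^1*89^1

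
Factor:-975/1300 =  - 3/4 = -2^(-2) * 3^1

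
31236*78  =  2436408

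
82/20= 4+ 1/10=4.10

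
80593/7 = 11513 + 2/7=11513.29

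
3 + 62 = 65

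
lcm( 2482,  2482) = 2482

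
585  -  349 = 236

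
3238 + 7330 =10568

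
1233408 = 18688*66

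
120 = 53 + 67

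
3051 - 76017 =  - 72966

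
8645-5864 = 2781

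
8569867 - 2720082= 5849785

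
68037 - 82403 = - 14366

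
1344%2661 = 1344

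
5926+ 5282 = 11208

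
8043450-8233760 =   -  190310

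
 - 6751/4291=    - 6751/4291 = - 1.57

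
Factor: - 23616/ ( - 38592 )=41/67 = 41^1*67^ ( - 1 )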